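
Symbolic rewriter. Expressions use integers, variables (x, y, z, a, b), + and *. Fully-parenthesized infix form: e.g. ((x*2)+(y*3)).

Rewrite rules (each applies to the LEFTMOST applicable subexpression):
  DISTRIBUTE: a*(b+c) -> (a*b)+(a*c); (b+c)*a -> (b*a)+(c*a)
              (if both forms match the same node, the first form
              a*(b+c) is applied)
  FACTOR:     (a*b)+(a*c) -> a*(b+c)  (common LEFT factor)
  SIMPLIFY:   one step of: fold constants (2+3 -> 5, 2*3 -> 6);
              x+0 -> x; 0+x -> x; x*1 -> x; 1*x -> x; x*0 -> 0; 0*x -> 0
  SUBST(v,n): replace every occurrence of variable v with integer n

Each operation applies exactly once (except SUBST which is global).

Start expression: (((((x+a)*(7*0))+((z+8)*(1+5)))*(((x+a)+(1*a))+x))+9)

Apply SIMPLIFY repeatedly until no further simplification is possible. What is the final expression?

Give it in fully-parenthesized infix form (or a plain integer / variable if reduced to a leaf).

Answer: ((((z+8)*6)*(((x+a)+a)+x))+9)

Derivation:
Start: (((((x+a)*(7*0))+((z+8)*(1+5)))*(((x+a)+(1*a))+x))+9)
Step 1: at LLLR: (7*0) -> 0; overall: (((((x+a)*(7*0))+((z+8)*(1+5)))*(((x+a)+(1*a))+x))+9) -> (((((x+a)*0)+((z+8)*(1+5)))*(((x+a)+(1*a))+x))+9)
Step 2: at LLL: ((x+a)*0) -> 0; overall: (((((x+a)*0)+((z+8)*(1+5)))*(((x+a)+(1*a))+x))+9) -> (((0+((z+8)*(1+5)))*(((x+a)+(1*a))+x))+9)
Step 3: at LL: (0+((z+8)*(1+5))) -> ((z+8)*(1+5)); overall: (((0+((z+8)*(1+5)))*(((x+a)+(1*a))+x))+9) -> ((((z+8)*(1+5))*(((x+a)+(1*a))+x))+9)
Step 4: at LLR: (1+5) -> 6; overall: ((((z+8)*(1+5))*(((x+a)+(1*a))+x))+9) -> ((((z+8)*6)*(((x+a)+(1*a))+x))+9)
Step 5: at LRLR: (1*a) -> a; overall: ((((z+8)*6)*(((x+a)+(1*a))+x))+9) -> ((((z+8)*6)*(((x+a)+a)+x))+9)
Fixed point: ((((z+8)*6)*(((x+a)+a)+x))+9)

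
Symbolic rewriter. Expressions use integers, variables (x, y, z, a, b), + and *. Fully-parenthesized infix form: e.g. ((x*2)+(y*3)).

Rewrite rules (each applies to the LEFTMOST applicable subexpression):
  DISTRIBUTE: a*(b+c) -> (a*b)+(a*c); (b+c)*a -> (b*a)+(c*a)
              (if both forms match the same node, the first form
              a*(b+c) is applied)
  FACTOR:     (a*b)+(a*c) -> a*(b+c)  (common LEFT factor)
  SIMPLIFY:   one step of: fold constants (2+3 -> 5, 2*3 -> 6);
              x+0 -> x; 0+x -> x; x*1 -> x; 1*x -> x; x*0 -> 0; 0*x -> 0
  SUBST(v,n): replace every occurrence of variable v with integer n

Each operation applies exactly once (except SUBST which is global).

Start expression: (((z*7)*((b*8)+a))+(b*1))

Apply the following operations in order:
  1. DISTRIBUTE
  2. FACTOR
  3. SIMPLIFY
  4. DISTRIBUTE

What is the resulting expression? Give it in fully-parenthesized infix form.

Answer: ((((z*7)*(b*8))+((z*7)*a))+b)

Derivation:
Start: (((z*7)*((b*8)+a))+(b*1))
Apply DISTRIBUTE at L (target: ((z*7)*((b*8)+a))): (((z*7)*((b*8)+a))+(b*1)) -> ((((z*7)*(b*8))+((z*7)*a))+(b*1))
Apply FACTOR at L (target: (((z*7)*(b*8))+((z*7)*a))): ((((z*7)*(b*8))+((z*7)*a))+(b*1)) -> (((z*7)*((b*8)+a))+(b*1))
Apply SIMPLIFY at R (target: (b*1)): (((z*7)*((b*8)+a))+(b*1)) -> (((z*7)*((b*8)+a))+b)
Apply DISTRIBUTE at L (target: ((z*7)*((b*8)+a))): (((z*7)*((b*8)+a))+b) -> ((((z*7)*(b*8))+((z*7)*a))+b)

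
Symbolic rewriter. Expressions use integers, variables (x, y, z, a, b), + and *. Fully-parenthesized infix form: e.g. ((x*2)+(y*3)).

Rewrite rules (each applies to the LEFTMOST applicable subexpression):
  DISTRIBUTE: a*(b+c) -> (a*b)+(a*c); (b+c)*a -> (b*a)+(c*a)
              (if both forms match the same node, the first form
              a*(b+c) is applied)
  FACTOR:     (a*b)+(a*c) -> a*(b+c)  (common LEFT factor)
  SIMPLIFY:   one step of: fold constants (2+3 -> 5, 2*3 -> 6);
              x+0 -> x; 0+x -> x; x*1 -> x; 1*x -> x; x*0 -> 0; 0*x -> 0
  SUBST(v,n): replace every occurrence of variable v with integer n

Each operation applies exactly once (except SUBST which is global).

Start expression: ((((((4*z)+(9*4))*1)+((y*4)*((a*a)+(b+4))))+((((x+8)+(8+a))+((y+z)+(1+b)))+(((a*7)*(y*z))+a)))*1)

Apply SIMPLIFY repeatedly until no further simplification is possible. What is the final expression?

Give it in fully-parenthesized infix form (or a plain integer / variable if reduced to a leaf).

Start: ((((((4*z)+(9*4))*1)+((y*4)*((a*a)+(b+4))))+((((x+8)+(8+a))+((y+z)+(1+b)))+(((a*7)*(y*z))+a)))*1)
Step 1: at root: ((((((4*z)+(9*4))*1)+((y*4)*((a*a)+(b+4))))+((((x+8)+(8+a))+((y+z)+(1+b)))+(((a*7)*(y*z))+a)))*1) -> (((((4*z)+(9*4))*1)+((y*4)*((a*a)+(b+4))))+((((x+8)+(8+a))+((y+z)+(1+b)))+(((a*7)*(y*z))+a))); overall: ((((((4*z)+(9*4))*1)+((y*4)*((a*a)+(b+4))))+((((x+8)+(8+a))+((y+z)+(1+b)))+(((a*7)*(y*z))+a)))*1) -> (((((4*z)+(9*4))*1)+((y*4)*((a*a)+(b+4))))+((((x+8)+(8+a))+((y+z)+(1+b)))+(((a*7)*(y*z))+a)))
Step 2: at LL: (((4*z)+(9*4))*1) -> ((4*z)+(9*4)); overall: (((((4*z)+(9*4))*1)+((y*4)*((a*a)+(b+4))))+((((x+8)+(8+a))+((y+z)+(1+b)))+(((a*7)*(y*z))+a))) -> ((((4*z)+(9*4))+((y*4)*((a*a)+(b+4))))+((((x+8)+(8+a))+((y+z)+(1+b)))+(((a*7)*(y*z))+a)))
Step 3: at LLR: (9*4) -> 36; overall: ((((4*z)+(9*4))+((y*4)*((a*a)+(b+4))))+((((x+8)+(8+a))+((y+z)+(1+b)))+(((a*7)*(y*z))+a))) -> ((((4*z)+36)+((y*4)*((a*a)+(b+4))))+((((x+8)+(8+a))+((y+z)+(1+b)))+(((a*7)*(y*z))+a)))
Fixed point: ((((4*z)+36)+((y*4)*((a*a)+(b+4))))+((((x+8)+(8+a))+((y+z)+(1+b)))+(((a*7)*(y*z))+a)))

Answer: ((((4*z)+36)+((y*4)*((a*a)+(b+4))))+((((x+8)+(8+a))+((y+z)+(1+b)))+(((a*7)*(y*z))+a)))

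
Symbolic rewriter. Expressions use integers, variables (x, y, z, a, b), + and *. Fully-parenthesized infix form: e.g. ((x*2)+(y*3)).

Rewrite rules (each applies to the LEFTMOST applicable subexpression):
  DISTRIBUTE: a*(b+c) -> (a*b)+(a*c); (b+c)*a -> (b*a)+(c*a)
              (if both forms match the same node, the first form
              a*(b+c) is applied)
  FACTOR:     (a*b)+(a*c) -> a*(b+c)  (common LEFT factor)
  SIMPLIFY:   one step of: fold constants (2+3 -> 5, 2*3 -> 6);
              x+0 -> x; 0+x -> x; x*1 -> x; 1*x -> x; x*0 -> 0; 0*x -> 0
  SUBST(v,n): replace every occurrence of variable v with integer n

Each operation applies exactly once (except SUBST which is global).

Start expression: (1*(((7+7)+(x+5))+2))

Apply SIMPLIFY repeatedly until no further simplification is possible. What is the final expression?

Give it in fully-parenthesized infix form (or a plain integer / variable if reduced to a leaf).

Start: (1*(((7+7)+(x+5))+2))
Step 1: at root: (1*(((7+7)+(x+5))+2)) -> (((7+7)+(x+5))+2); overall: (1*(((7+7)+(x+5))+2)) -> (((7+7)+(x+5))+2)
Step 2: at LL: (7+7) -> 14; overall: (((7+7)+(x+5))+2) -> ((14+(x+5))+2)
Fixed point: ((14+(x+5))+2)

Answer: ((14+(x+5))+2)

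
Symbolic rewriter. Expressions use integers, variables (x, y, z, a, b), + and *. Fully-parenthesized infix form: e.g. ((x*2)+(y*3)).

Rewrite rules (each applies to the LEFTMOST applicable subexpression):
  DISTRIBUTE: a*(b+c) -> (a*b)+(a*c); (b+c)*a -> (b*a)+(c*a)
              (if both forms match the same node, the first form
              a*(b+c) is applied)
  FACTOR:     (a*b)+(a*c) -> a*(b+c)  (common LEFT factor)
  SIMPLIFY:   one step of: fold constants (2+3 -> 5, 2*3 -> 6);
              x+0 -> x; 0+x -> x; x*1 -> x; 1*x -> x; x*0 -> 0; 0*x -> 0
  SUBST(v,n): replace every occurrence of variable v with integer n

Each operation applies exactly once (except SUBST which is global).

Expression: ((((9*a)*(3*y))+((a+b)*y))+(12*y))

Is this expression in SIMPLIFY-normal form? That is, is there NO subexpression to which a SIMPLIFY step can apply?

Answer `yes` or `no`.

Expression: ((((9*a)*(3*y))+((a+b)*y))+(12*y))
Scanning for simplifiable subexpressions (pre-order)...
  at root: ((((9*a)*(3*y))+((a+b)*y))+(12*y)) (not simplifiable)
  at L: (((9*a)*(3*y))+((a+b)*y)) (not simplifiable)
  at LL: ((9*a)*(3*y)) (not simplifiable)
  at LLL: (9*a) (not simplifiable)
  at LLR: (3*y) (not simplifiable)
  at LR: ((a+b)*y) (not simplifiable)
  at LRL: (a+b) (not simplifiable)
  at R: (12*y) (not simplifiable)
Result: no simplifiable subexpression found -> normal form.

Answer: yes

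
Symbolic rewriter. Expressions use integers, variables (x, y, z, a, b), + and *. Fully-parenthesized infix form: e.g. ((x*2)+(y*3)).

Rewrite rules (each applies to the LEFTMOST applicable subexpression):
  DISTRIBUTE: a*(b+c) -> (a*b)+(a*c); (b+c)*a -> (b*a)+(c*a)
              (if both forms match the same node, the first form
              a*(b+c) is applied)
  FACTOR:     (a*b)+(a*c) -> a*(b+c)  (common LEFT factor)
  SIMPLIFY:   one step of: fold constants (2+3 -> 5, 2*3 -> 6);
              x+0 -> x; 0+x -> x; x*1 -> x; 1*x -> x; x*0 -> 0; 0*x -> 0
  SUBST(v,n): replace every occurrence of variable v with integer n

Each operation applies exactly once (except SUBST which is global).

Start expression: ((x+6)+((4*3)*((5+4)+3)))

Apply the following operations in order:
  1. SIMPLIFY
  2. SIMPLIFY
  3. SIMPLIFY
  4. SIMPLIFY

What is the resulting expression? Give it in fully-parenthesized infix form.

Answer: ((x+6)+144)

Derivation:
Start: ((x+6)+((4*3)*((5+4)+3)))
Apply SIMPLIFY at RL (target: (4*3)): ((x+6)+((4*3)*((5+4)+3))) -> ((x+6)+(12*((5+4)+3)))
Apply SIMPLIFY at RRL (target: (5+4)): ((x+6)+(12*((5+4)+3))) -> ((x+6)+(12*(9+3)))
Apply SIMPLIFY at RR (target: (9+3)): ((x+6)+(12*(9+3))) -> ((x+6)+(12*12))
Apply SIMPLIFY at R (target: (12*12)): ((x+6)+(12*12)) -> ((x+6)+144)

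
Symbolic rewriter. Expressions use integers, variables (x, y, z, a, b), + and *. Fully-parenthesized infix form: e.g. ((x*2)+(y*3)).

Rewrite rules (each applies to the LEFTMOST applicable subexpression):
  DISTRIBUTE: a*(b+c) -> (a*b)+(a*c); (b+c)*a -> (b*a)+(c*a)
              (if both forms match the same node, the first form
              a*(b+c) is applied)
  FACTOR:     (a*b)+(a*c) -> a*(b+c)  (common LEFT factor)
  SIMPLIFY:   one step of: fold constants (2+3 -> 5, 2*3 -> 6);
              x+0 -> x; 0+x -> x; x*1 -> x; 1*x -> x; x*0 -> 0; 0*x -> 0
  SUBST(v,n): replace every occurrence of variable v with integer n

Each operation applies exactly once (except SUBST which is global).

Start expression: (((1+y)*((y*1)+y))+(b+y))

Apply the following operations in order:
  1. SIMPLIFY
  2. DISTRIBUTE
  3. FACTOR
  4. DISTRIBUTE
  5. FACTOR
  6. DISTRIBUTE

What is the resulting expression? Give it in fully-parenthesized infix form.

Start: (((1+y)*((y*1)+y))+(b+y))
Apply SIMPLIFY at LRL (target: (y*1)): (((1+y)*((y*1)+y))+(b+y)) -> (((1+y)*(y+y))+(b+y))
Apply DISTRIBUTE at L (target: ((1+y)*(y+y))): (((1+y)*(y+y))+(b+y)) -> ((((1+y)*y)+((1+y)*y))+(b+y))
Apply FACTOR at L (target: (((1+y)*y)+((1+y)*y))): ((((1+y)*y)+((1+y)*y))+(b+y)) -> (((1+y)*(y+y))+(b+y))
Apply DISTRIBUTE at L (target: ((1+y)*(y+y))): (((1+y)*(y+y))+(b+y)) -> ((((1+y)*y)+((1+y)*y))+(b+y))
Apply FACTOR at L (target: (((1+y)*y)+((1+y)*y))): ((((1+y)*y)+((1+y)*y))+(b+y)) -> (((1+y)*(y+y))+(b+y))
Apply DISTRIBUTE at L (target: ((1+y)*(y+y))): (((1+y)*(y+y))+(b+y)) -> ((((1+y)*y)+((1+y)*y))+(b+y))

Answer: ((((1+y)*y)+((1+y)*y))+(b+y))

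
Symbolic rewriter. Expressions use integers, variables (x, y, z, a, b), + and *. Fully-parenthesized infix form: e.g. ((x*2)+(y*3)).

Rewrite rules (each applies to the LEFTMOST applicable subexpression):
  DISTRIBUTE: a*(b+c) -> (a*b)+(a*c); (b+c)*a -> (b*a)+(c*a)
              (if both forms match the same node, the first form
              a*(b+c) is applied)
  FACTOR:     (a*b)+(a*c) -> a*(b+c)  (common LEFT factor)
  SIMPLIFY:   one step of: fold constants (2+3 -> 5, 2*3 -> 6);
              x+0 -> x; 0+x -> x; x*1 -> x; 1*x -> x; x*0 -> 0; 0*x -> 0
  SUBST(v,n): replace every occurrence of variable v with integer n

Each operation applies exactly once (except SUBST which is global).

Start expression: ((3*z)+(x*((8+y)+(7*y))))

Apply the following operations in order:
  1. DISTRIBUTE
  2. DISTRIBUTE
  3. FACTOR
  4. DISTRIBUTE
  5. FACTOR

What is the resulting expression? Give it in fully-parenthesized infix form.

Start: ((3*z)+(x*((8+y)+(7*y))))
Apply DISTRIBUTE at R (target: (x*((8+y)+(7*y)))): ((3*z)+(x*((8+y)+(7*y)))) -> ((3*z)+((x*(8+y))+(x*(7*y))))
Apply DISTRIBUTE at RL (target: (x*(8+y))): ((3*z)+((x*(8+y))+(x*(7*y)))) -> ((3*z)+(((x*8)+(x*y))+(x*(7*y))))
Apply FACTOR at RL (target: ((x*8)+(x*y))): ((3*z)+(((x*8)+(x*y))+(x*(7*y)))) -> ((3*z)+((x*(8+y))+(x*(7*y))))
Apply DISTRIBUTE at RL (target: (x*(8+y))): ((3*z)+((x*(8+y))+(x*(7*y)))) -> ((3*z)+(((x*8)+(x*y))+(x*(7*y))))
Apply FACTOR at RL (target: ((x*8)+(x*y))): ((3*z)+(((x*8)+(x*y))+(x*(7*y)))) -> ((3*z)+((x*(8+y))+(x*(7*y))))

Answer: ((3*z)+((x*(8+y))+(x*(7*y))))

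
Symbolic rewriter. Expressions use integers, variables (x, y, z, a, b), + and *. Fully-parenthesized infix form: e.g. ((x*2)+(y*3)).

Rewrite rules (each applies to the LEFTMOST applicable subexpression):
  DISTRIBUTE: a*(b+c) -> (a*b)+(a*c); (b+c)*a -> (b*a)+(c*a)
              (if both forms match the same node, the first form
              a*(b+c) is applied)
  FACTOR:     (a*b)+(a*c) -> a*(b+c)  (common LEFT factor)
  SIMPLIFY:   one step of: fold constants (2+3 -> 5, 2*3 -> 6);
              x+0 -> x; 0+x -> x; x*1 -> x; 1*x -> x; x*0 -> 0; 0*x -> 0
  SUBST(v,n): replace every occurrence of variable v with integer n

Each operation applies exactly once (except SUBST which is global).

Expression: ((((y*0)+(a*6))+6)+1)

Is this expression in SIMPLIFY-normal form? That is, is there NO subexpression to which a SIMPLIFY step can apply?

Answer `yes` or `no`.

Answer: no

Derivation:
Expression: ((((y*0)+(a*6))+6)+1)
Scanning for simplifiable subexpressions (pre-order)...
  at root: ((((y*0)+(a*6))+6)+1) (not simplifiable)
  at L: (((y*0)+(a*6))+6) (not simplifiable)
  at LL: ((y*0)+(a*6)) (not simplifiable)
  at LLL: (y*0) (SIMPLIFIABLE)
  at LLR: (a*6) (not simplifiable)
Found simplifiable subexpr at path LLL: (y*0)
One SIMPLIFY step would give: (((0+(a*6))+6)+1)
-> NOT in normal form.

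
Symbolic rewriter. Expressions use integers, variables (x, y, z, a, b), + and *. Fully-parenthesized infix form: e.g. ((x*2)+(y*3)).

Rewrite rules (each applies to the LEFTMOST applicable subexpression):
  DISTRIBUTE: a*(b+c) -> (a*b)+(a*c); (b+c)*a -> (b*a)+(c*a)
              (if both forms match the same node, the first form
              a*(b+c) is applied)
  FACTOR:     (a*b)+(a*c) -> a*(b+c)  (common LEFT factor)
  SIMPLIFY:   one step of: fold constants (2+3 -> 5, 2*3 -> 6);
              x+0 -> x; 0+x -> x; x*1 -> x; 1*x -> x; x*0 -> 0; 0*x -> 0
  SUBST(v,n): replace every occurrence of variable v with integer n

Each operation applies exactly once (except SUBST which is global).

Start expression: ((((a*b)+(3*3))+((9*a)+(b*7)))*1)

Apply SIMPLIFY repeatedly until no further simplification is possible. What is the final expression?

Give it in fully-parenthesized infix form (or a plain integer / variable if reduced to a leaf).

Answer: (((a*b)+9)+((9*a)+(b*7)))

Derivation:
Start: ((((a*b)+(3*3))+((9*a)+(b*7)))*1)
Step 1: at root: ((((a*b)+(3*3))+((9*a)+(b*7)))*1) -> (((a*b)+(3*3))+((9*a)+(b*7))); overall: ((((a*b)+(3*3))+((9*a)+(b*7)))*1) -> (((a*b)+(3*3))+((9*a)+(b*7)))
Step 2: at LR: (3*3) -> 9; overall: (((a*b)+(3*3))+((9*a)+(b*7))) -> (((a*b)+9)+((9*a)+(b*7)))
Fixed point: (((a*b)+9)+((9*a)+(b*7)))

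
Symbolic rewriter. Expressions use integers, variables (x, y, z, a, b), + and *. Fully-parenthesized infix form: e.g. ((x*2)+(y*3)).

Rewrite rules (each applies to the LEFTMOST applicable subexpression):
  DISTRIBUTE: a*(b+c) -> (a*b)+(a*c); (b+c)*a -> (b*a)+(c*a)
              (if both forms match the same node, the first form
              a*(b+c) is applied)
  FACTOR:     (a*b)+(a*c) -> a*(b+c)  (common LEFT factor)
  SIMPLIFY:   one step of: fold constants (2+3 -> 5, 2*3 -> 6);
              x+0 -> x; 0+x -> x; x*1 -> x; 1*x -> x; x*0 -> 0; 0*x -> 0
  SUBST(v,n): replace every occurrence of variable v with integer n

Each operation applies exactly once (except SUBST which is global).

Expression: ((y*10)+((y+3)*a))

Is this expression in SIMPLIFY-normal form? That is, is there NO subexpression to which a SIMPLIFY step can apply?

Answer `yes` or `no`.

Answer: yes

Derivation:
Expression: ((y*10)+((y+3)*a))
Scanning for simplifiable subexpressions (pre-order)...
  at root: ((y*10)+((y+3)*a)) (not simplifiable)
  at L: (y*10) (not simplifiable)
  at R: ((y+3)*a) (not simplifiable)
  at RL: (y+3) (not simplifiable)
Result: no simplifiable subexpression found -> normal form.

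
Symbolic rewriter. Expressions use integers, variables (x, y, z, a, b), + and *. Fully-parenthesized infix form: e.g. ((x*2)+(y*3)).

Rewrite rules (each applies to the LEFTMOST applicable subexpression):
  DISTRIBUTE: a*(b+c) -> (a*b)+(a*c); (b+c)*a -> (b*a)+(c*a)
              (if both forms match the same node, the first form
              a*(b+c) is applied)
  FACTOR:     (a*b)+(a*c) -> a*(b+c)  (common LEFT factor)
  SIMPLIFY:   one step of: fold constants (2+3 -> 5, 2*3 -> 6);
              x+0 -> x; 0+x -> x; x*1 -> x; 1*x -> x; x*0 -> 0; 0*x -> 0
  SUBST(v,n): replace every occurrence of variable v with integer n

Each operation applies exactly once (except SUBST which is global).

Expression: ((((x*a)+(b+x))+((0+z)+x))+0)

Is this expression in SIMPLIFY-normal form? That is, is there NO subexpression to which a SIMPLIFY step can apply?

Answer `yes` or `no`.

Expression: ((((x*a)+(b+x))+((0+z)+x))+0)
Scanning for simplifiable subexpressions (pre-order)...
  at root: ((((x*a)+(b+x))+((0+z)+x))+0) (SIMPLIFIABLE)
  at L: (((x*a)+(b+x))+((0+z)+x)) (not simplifiable)
  at LL: ((x*a)+(b+x)) (not simplifiable)
  at LLL: (x*a) (not simplifiable)
  at LLR: (b+x) (not simplifiable)
  at LR: ((0+z)+x) (not simplifiable)
  at LRL: (0+z) (SIMPLIFIABLE)
Found simplifiable subexpr at path root: ((((x*a)+(b+x))+((0+z)+x))+0)
One SIMPLIFY step would give: (((x*a)+(b+x))+((0+z)+x))
-> NOT in normal form.

Answer: no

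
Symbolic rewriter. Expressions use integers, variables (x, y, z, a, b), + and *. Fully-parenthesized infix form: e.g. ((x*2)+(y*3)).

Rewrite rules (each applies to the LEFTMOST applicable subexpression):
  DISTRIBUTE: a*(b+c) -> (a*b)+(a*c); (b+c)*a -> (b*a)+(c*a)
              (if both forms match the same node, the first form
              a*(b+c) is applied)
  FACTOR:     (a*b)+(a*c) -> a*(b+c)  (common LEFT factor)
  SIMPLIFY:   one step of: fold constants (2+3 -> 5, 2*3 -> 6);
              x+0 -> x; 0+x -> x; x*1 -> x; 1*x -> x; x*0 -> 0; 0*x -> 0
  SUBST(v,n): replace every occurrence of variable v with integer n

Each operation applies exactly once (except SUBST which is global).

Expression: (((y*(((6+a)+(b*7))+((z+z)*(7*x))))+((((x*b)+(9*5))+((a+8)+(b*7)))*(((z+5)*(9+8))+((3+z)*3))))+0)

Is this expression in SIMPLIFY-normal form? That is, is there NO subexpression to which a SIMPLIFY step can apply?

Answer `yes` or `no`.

Answer: no

Derivation:
Expression: (((y*(((6+a)+(b*7))+((z+z)*(7*x))))+((((x*b)+(9*5))+((a+8)+(b*7)))*(((z+5)*(9+8))+((3+z)*3))))+0)
Scanning for simplifiable subexpressions (pre-order)...
  at root: (((y*(((6+a)+(b*7))+((z+z)*(7*x))))+((((x*b)+(9*5))+((a+8)+(b*7)))*(((z+5)*(9+8))+((3+z)*3))))+0) (SIMPLIFIABLE)
  at L: ((y*(((6+a)+(b*7))+((z+z)*(7*x))))+((((x*b)+(9*5))+((a+8)+(b*7)))*(((z+5)*(9+8))+((3+z)*3)))) (not simplifiable)
  at LL: (y*(((6+a)+(b*7))+((z+z)*(7*x)))) (not simplifiable)
  at LLR: (((6+a)+(b*7))+((z+z)*(7*x))) (not simplifiable)
  at LLRL: ((6+a)+(b*7)) (not simplifiable)
  at LLRLL: (6+a) (not simplifiable)
  at LLRLR: (b*7) (not simplifiable)
  at LLRR: ((z+z)*(7*x)) (not simplifiable)
  at LLRRL: (z+z) (not simplifiable)
  at LLRRR: (7*x) (not simplifiable)
  at LR: ((((x*b)+(9*5))+((a+8)+(b*7)))*(((z+5)*(9+8))+((3+z)*3))) (not simplifiable)
  at LRL: (((x*b)+(9*5))+((a+8)+(b*7))) (not simplifiable)
  at LRLL: ((x*b)+(9*5)) (not simplifiable)
  at LRLLL: (x*b) (not simplifiable)
  at LRLLR: (9*5) (SIMPLIFIABLE)
  at LRLR: ((a+8)+(b*7)) (not simplifiable)
  at LRLRL: (a+8) (not simplifiable)
  at LRLRR: (b*7) (not simplifiable)
  at LRR: (((z+5)*(9+8))+((3+z)*3)) (not simplifiable)
  at LRRL: ((z+5)*(9+8)) (not simplifiable)
  at LRRLL: (z+5) (not simplifiable)
  at LRRLR: (9+8) (SIMPLIFIABLE)
  at LRRR: ((3+z)*3) (not simplifiable)
  at LRRRL: (3+z) (not simplifiable)
Found simplifiable subexpr at path root: (((y*(((6+a)+(b*7))+((z+z)*(7*x))))+((((x*b)+(9*5))+((a+8)+(b*7)))*(((z+5)*(9+8))+((3+z)*3))))+0)
One SIMPLIFY step would give: ((y*(((6+a)+(b*7))+((z+z)*(7*x))))+((((x*b)+(9*5))+((a+8)+(b*7)))*(((z+5)*(9+8))+((3+z)*3))))
-> NOT in normal form.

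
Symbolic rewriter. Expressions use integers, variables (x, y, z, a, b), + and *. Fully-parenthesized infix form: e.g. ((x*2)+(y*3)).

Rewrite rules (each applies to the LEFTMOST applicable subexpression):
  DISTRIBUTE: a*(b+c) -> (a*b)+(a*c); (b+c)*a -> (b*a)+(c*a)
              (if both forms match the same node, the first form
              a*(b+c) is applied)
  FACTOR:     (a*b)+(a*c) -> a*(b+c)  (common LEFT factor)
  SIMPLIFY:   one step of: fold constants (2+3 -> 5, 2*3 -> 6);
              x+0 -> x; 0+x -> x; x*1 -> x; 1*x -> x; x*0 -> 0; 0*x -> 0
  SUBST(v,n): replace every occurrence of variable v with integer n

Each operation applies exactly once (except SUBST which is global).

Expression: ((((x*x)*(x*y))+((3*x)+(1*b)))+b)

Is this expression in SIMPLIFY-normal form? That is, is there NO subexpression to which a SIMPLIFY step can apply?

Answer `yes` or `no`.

Answer: no

Derivation:
Expression: ((((x*x)*(x*y))+((3*x)+(1*b)))+b)
Scanning for simplifiable subexpressions (pre-order)...
  at root: ((((x*x)*(x*y))+((3*x)+(1*b)))+b) (not simplifiable)
  at L: (((x*x)*(x*y))+((3*x)+(1*b))) (not simplifiable)
  at LL: ((x*x)*(x*y)) (not simplifiable)
  at LLL: (x*x) (not simplifiable)
  at LLR: (x*y) (not simplifiable)
  at LR: ((3*x)+(1*b)) (not simplifiable)
  at LRL: (3*x) (not simplifiable)
  at LRR: (1*b) (SIMPLIFIABLE)
Found simplifiable subexpr at path LRR: (1*b)
One SIMPLIFY step would give: ((((x*x)*(x*y))+((3*x)+b))+b)
-> NOT in normal form.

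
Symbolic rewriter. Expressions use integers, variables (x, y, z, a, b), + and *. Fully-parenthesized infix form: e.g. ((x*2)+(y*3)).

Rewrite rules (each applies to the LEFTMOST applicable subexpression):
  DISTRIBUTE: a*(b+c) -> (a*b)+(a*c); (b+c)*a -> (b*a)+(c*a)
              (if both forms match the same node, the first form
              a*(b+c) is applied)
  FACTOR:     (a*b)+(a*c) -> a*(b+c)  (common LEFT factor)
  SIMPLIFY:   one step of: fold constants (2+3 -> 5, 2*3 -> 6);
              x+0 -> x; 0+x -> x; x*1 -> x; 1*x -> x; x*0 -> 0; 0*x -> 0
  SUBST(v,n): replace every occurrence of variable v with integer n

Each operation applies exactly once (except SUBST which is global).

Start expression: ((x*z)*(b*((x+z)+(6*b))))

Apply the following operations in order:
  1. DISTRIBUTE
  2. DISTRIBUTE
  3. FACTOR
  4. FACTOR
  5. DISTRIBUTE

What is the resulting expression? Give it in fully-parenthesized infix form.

Answer: ((x*z)*((b*(x+z))+(b*(6*b))))

Derivation:
Start: ((x*z)*(b*((x+z)+(6*b))))
Apply DISTRIBUTE at R (target: (b*((x+z)+(6*b)))): ((x*z)*(b*((x+z)+(6*b)))) -> ((x*z)*((b*(x+z))+(b*(6*b))))
Apply DISTRIBUTE at root (target: ((x*z)*((b*(x+z))+(b*(6*b))))): ((x*z)*((b*(x+z))+(b*(6*b)))) -> (((x*z)*(b*(x+z)))+((x*z)*(b*(6*b))))
Apply FACTOR at root (target: (((x*z)*(b*(x+z)))+((x*z)*(b*(6*b))))): (((x*z)*(b*(x+z)))+((x*z)*(b*(6*b)))) -> ((x*z)*((b*(x+z))+(b*(6*b))))
Apply FACTOR at R (target: ((b*(x+z))+(b*(6*b)))): ((x*z)*((b*(x+z))+(b*(6*b)))) -> ((x*z)*(b*((x+z)+(6*b))))
Apply DISTRIBUTE at R (target: (b*((x+z)+(6*b)))): ((x*z)*(b*((x+z)+(6*b)))) -> ((x*z)*((b*(x+z))+(b*(6*b))))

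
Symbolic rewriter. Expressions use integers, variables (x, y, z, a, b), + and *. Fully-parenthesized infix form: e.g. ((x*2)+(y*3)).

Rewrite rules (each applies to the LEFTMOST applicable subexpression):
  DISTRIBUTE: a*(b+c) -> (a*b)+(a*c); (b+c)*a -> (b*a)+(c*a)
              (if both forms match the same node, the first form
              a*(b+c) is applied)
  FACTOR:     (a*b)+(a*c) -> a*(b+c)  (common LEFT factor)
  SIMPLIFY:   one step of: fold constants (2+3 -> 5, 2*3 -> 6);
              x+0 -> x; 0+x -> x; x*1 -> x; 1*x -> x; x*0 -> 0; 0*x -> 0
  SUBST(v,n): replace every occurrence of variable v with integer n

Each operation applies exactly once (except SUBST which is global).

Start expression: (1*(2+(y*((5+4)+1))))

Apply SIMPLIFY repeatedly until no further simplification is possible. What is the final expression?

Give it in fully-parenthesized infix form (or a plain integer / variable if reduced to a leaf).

Start: (1*(2+(y*((5+4)+1))))
Step 1: at root: (1*(2+(y*((5+4)+1)))) -> (2+(y*((5+4)+1))); overall: (1*(2+(y*((5+4)+1)))) -> (2+(y*((5+4)+1)))
Step 2: at RRL: (5+4) -> 9; overall: (2+(y*((5+4)+1))) -> (2+(y*(9+1)))
Step 3: at RR: (9+1) -> 10; overall: (2+(y*(9+1))) -> (2+(y*10))
Fixed point: (2+(y*10))

Answer: (2+(y*10))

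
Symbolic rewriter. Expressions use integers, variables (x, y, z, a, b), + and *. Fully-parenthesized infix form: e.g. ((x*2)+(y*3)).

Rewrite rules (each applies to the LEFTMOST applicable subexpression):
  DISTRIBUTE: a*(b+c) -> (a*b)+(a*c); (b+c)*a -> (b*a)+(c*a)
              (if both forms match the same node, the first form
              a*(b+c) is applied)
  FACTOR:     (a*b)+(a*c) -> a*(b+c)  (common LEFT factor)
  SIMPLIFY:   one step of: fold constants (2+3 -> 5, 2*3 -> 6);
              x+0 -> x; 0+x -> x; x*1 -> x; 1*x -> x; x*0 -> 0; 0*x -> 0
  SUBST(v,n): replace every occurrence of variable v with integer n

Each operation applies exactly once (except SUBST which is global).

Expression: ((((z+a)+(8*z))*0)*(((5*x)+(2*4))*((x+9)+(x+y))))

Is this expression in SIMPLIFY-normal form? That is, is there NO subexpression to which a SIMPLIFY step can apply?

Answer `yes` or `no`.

Answer: no

Derivation:
Expression: ((((z+a)+(8*z))*0)*(((5*x)+(2*4))*((x+9)+(x+y))))
Scanning for simplifiable subexpressions (pre-order)...
  at root: ((((z+a)+(8*z))*0)*(((5*x)+(2*4))*((x+9)+(x+y)))) (not simplifiable)
  at L: (((z+a)+(8*z))*0) (SIMPLIFIABLE)
  at LL: ((z+a)+(8*z)) (not simplifiable)
  at LLL: (z+a) (not simplifiable)
  at LLR: (8*z) (not simplifiable)
  at R: (((5*x)+(2*4))*((x+9)+(x+y))) (not simplifiable)
  at RL: ((5*x)+(2*4)) (not simplifiable)
  at RLL: (5*x) (not simplifiable)
  at RLR: (2*4) (SIMPLIFIABLE)
  at RR: ((x+9)+(x+y)) (not simplifiable)
  at RRL: (x+9) (not simplifiable)
  at RRR: (x+y) (not simplifiable)
Found simplifiable subexpr at path L: (((z+a)+(8*z))*0)
One SIMPLIFY step would give: (0*(((5*x)+(2*4))*((x+9)+(x+y))))
-> NOT in normal form.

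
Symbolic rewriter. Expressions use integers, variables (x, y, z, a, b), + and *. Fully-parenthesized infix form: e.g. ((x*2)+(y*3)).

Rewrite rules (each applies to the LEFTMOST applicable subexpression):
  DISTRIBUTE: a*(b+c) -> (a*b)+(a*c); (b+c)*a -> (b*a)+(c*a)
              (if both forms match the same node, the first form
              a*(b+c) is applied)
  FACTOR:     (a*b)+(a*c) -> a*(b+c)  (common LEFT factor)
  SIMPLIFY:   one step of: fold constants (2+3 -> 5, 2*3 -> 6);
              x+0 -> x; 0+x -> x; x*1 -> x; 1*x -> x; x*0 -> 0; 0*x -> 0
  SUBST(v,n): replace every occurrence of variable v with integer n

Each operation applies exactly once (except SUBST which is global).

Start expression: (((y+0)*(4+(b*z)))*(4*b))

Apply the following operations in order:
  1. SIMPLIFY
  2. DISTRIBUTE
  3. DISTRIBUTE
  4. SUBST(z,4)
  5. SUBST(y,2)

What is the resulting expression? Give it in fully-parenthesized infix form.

Answer: (((2*4)*(4*b))+((2*(b*4))*(4*b)))

Derivation:
Start: (((y+0)*(4+(b*z)))*(4*b))
Apply SIMPLIFY at LL (target: (y+0)): (((y+0)*(4+(b*z)))*(4*b)) -> ((y*(4+(b*z)))*(4*b))
Apply DISTRIBUTE at L (target: (y*(4+(b*z)))): ((y*(4+(b*z)))*(4*b)) -> (((y*4)+(y*(b*z)))*(4*b))
Apply DISTRIBUTE at root (target: (((y*4)+(y*(b*z)))*(4*b))): (((y*4)+(y*(b*z)))*(4*b)) -> (((y*4)*(4*b))+((y*(b*z))*(4*b)))
Apply SUBST(z,4): (((y*4)*(4*b))+((y*(b*z))*(4*b))) -> (((y*4)*(4*b))+((y*(b*4))*(4*b)))
Apply SUBST(y,2): (((y*4)*(4*b))+((y*(b*4))*(4*b))) -> (((2*4)*(4*b))+((2*(b*4))*(4*b)))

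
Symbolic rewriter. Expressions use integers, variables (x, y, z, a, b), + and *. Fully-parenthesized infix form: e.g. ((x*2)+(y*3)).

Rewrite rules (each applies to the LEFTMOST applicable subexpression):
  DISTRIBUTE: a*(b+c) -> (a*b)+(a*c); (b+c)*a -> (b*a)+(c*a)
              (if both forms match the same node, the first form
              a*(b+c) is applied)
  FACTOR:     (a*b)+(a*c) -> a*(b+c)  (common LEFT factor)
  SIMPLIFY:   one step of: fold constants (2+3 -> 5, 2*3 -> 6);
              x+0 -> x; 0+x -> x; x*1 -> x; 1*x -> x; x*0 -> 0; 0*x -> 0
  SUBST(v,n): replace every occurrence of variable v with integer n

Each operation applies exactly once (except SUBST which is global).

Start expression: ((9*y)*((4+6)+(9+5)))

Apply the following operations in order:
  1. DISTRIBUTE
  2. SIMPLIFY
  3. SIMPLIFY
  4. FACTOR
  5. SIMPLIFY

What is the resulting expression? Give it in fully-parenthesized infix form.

Answer: ((9*y)*24)

Derivation:
Start: ((9*y)*((4+6)+(9+5)))
Apply DISTRIBUTE at root (target: ((9*y)*((4+6)+(9+5)))): ((9*y)*((4+6)+(9+5))) -> (((9*y)*(4+6))+((9*y)*(9+5)))
Apply SIMPLIFY at LR (target: (4+6)): (((9*y)*(4+6))+((9*y)*(9+5))) -> (((9*y)*10)+((9*y)*(9+5)))
Apply SIMPLIFY at RR (target: (9+5)): (((9*y)*10)+((9*y)*(9+5))) -> (((9*y)*10)+((9*y)*14))
Apply FACTOR at root (target: (((9*y)*10)+((9*y)*14))): (((9*y)*10)+((9*y)*14)) -> ((9*y)*(10+14))
Apply SIMPLIFY at R (target: (10+14)): ((9*y)*(10+14)) -> ((9*y)*24)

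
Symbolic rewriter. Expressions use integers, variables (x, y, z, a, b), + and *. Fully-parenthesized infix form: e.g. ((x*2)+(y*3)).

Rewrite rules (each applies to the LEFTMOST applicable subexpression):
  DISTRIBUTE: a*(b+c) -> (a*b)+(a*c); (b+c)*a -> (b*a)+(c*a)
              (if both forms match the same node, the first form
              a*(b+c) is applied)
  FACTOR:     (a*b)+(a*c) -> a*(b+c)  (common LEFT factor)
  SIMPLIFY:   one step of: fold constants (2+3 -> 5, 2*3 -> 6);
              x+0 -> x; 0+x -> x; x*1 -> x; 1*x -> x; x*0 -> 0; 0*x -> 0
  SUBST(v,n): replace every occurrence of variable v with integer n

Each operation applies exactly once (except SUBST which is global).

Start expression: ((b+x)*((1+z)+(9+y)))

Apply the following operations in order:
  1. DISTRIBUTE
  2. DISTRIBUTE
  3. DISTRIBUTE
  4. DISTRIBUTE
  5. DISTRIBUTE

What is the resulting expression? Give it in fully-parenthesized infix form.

Start: ((b+x)*((1+z)+(9+y)))
Apply DISTRIBUTE at root (target: ((b+x)*((1+z)+(9+y)))): ((b+x)*((1+z)+(9+y))) -> (((b+x)*(1+z))+((b+x)*(9+y)))
Apply DISTRIBUTE at L (target: ((b+x)*(1+z))): (((b+x)*(1+z))+((b+x)*(9+y))) -> ((((b+x)*1)+((b+x)*z))+((b+x)*(9+y)))
Apply DISTRIBUTE at LL (target: ((b+x)*1)): ((((b+x)*1)+((b+x)*z))+((b+x)*(9+y))) -> ((((b*1)+(x*1))+((b+x)*z))+((b+x)*(9+y)))
Apply DISTRIBUTE at LR (target: ((b+x)*z)): ((((b*1)+(x*1))+((b+x)*z))+((b+x)*(9+y))) -> ((((b*1)+(x*1))+((b*z)+(x*z)))+((b+x)*(9+y)))
Apply DISTRIBUTE at R (target: ((b+x)*(9+y))): ((((b*1)+(x*1))+((b*z)+(x*z)))+((b+x)*(9+y))) -> ((((b*1)+(x*1))+((b*z)+(x*z)))+(((b+x)*9)+((b+x)*y)))

Answer: ((((b*1)+(x*1))+((b*z)+(x*z)))+(((b+x)*9)+((b+x)*y)))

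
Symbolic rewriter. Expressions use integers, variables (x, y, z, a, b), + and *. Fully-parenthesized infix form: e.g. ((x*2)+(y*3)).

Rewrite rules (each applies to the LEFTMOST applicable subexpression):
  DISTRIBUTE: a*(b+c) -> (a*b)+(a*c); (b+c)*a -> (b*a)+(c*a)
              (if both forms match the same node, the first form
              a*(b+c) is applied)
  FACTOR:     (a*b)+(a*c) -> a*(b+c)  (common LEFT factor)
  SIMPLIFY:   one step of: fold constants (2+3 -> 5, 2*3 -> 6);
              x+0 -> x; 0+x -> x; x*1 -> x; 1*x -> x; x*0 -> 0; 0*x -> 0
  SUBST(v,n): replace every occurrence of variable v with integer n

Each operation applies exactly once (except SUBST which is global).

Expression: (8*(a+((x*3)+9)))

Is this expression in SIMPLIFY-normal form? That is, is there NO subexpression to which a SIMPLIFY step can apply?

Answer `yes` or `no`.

Answer: yes

Derivation:
Expression: (8*(a+((x*3)+9)))
Scanning for simplifiable subexpressions (pre-order)...
  at root: (8*(a+((x*3)+9))) (not simplifiable)
  at R: (a+((x*3)+9)) (not simplifiable)
  at RR: ((x*3)+9) (not simplifiable)
  at RRL: (x*3) (not simplifiable)
Result: no simplifiable subexpression found -> normal form.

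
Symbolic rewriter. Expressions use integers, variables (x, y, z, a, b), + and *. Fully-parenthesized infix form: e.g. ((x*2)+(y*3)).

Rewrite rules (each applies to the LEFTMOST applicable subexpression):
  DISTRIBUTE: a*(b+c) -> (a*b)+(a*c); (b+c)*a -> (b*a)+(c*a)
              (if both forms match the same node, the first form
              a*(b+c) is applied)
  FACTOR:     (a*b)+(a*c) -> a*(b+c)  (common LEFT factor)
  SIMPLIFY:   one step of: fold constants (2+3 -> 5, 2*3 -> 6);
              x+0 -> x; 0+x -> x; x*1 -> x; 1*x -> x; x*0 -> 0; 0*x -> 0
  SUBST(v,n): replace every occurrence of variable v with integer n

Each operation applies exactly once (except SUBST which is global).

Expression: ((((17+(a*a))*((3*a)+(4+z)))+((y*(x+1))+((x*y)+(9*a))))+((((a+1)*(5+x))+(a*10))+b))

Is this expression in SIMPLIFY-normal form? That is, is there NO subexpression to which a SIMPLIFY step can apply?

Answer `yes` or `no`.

Expression: ((((17+(a*a))*((3*a)+(4+z)))+((y*(x+1))+((x*y)+(9*a))))+((((a+1)*(5+x))+(a*10))+b))
Scanning for simplifiable subexpressions (pre-order)...
  at root: ((((17+(a*a))*((3*a)+(4+z)))+((y*(x+1))+((x*y)+(9*a))))+((((a+1)*(5+x))+(a*10))+b)) (not simplifiable)
  at L: (((17+(a*a))*((3*a)+(4+z)))+((y*(x+1))+((x*y)+(9*a)))) (not simplifiable)
  at LL: ((17+(a*a))*((3*a)+(4+z))) (not simplifiable)
  at LLL: (17+(a*a)) (not simplifiable)
  at LLLR: (a*a) (not simplifiable)
  at LLR: ((3*a)+(4+z)) (not simplifiable)
  at LLRL: (3*a) (not simplifiable)
  at LLRR: (4+z) (not simplifiable)
  at LR: ((y*(x+1))+((x*y)+(9*a))) (not simplifiable)
  at LRL: (y*(x+1)) (not simplifiable)
  at LRLR: (x+1) (not simplifiable)
  at LRR: ((x*y)+(9*a)) (not simplifiable)
  at LRRL: (x*y) (not simplifiable)
  at LRRR: (9*a) (not simplifiable)
  at R: ((((a+1)*(5+x))+(a*10))+b) (not simplifiable)
  at RL: (((a+1)*(5+x))+(a*10)) (not simplifiable)
  at RLL: ((a+1)*(5+x)) (not simplifiable)
  at RLLL: (a+1) (not simplifiable)
  at RLLR: (5+x) (not simplifiable)
  at RLR: (a*10) (not simplifiable)
Result: no simplifiable subexpression found -> normal form.

Answer: yes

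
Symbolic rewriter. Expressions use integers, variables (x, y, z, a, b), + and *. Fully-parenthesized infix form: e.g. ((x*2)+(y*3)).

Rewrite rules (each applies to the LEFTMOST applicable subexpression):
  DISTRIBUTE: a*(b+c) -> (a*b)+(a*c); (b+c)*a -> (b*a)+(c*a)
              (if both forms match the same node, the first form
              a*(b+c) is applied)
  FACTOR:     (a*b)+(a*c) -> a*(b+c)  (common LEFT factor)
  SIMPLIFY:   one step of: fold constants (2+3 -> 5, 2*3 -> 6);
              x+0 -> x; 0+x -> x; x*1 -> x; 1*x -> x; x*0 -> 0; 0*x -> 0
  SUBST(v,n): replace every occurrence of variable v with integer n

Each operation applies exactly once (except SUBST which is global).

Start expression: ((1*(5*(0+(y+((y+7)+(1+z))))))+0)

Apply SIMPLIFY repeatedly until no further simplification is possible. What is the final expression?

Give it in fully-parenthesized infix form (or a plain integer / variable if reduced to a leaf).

Answer: (5*(y+((y+7)+(1+z))))

Derivation:
Start: ((1*(5*(0+(y+((y+7)+(1+z))))))+0)
Step 1: at root: ((1*(5*(0+(y+((y+7)+(1+z))))))+0) -> (1*(5*(0+(y+((y+7)+(1+z)))))); overall: ((1*(5*(0+(y+((y+7)+(1+z))))))+0) -> (1*(5*(0+(y+((y+7)+(1+z))))))
Step 2: at root: (1*(5*(0+(y+((y+7)+(1+z)))))) -> (5*(0+(y+((y+7)+(1+z))))); overall: (1*(5*(0+(y+((y+7)+(1+z)))))) -> (5*(0+(y+((y+7)+(1+z)))))
Step 3: at R: (0+(y+((y+7)+(1+z)))) -> (y+((y+7)+(1+z))); overall: (5*(0+(y+((y+7)+(1+z))))) -> (5*(y+((y+7)+(1+z))))
Fixed point: (5*(y+((y+7)+(1+z))))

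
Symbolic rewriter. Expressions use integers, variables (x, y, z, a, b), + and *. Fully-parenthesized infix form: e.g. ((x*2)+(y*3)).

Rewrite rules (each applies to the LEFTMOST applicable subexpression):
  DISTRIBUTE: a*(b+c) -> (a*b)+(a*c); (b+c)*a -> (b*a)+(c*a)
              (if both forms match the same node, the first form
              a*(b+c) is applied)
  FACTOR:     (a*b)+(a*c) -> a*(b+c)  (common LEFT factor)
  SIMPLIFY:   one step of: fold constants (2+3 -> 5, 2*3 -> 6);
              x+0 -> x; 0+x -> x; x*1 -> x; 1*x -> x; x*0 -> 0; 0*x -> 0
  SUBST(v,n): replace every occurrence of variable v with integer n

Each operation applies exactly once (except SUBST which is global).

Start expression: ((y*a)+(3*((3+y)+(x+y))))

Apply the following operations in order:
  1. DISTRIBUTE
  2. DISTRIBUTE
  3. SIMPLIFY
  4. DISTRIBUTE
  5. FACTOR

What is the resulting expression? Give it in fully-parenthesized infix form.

Start: ((y*a)+(3*((3+y)+(x+y))))
Apply DISTRIBUTE at R (target: (3*((3+y)+(x+y)))): ((y*a)+(3*((3+y)+(x+y)))) -> ((y*a)+((3*(3+y))+(3*(x+y))))
Apply DISTRIBUTE at RL (target: (3*(3+y))): ((y*a)+((3*(3+y))+(3*(x+y)))) -> ((y*a)+(((3*3)+(3*y))+(3*(x+y))))
Apply SIMPLIFY at RLL (target: (3*3)): ((y*a)+(((3*3)+(3*y))+(3*(x+y)))) -> ((y*a)+((9+(3*y))+(3*(x+y))))
Apply DISTRIBUTE at RR (target: (3*(x+y))): ((y*a)+((9+(3*y))+(3*(x+y)))) -> ((y*a)+((9+(3*y))+((3*x)+(3*y))))
Apply FACTOR at RR (target: ((3*x)+(3*y))): ((y*a)+((9+(3*y))+((3*x)+(3*y)))) -> ((y*a)+((9+(3*y))+(3*(x+y))))

Answer: ((y*a)+((9+(3*y))+(3*(x+y))))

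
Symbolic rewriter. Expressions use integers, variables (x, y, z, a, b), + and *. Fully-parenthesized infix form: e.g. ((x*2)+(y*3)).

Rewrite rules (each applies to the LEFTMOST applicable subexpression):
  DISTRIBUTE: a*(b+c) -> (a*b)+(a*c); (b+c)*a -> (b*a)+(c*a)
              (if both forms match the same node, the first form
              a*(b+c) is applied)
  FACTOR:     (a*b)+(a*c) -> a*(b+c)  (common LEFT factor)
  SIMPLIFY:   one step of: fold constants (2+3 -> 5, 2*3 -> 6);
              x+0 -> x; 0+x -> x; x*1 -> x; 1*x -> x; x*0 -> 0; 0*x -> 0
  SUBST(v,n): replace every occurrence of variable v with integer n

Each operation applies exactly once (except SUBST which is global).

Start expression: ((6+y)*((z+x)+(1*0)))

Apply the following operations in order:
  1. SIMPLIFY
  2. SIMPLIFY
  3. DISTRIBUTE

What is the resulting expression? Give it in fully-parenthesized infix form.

Start: ((6+y)*((z+x)+(1*0)))
Apply SIMPLIFY at RR (target: (1*0)): ((6+y)*((z+x)+(1*0))) -> ((6+y)*((z+x)+0))
Apply SIMPLIFY at R (target: ((z+x)+0)): ((6+y)*((z+x)+0)) -> ((6+y)*(z+x))
Apply DISTRIBUTE at root (target: ((6+y)*(z+x))): ((6+y)*(z+x)) -> (((6+y)*z)+((6+y)*x))

Answer: (((6+y)*z)+((6+y)*x))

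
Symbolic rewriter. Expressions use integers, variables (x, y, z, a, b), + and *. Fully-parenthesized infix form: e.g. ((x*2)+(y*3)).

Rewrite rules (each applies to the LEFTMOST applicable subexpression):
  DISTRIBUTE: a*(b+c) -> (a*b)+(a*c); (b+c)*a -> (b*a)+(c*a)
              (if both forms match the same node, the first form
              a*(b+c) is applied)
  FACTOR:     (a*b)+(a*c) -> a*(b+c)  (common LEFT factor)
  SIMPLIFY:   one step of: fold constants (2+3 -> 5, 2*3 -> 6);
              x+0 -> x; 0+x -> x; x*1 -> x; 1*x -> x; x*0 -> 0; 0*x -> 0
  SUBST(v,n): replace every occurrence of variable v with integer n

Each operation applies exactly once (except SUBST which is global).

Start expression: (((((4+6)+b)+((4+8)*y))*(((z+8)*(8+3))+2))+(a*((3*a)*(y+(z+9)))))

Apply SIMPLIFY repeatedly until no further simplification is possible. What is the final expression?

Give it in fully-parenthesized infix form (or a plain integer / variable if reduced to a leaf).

Answer: ((((10+b)+(12*y))*(((z+8)*11)+2))+(a*((3*a)*(y+(z+9)))))

Derivation:
Start: (((((4+6)+b)+((4+8)*y))*(((z+8)*(8+3))+2))+(a*((3*a)*(y+(z+9)))))
Step 1: at LLLL: (4+6) -> 10; overall: (((((4+6)+b)+((4+8)*y))*(((z+8)*(8+3))+2))+(a*((3*a)*(y+(z+9))))) -> ((((10+b)+((4+8)*y))*(((z+8)*(8+3))+2))+(a*((3*a)*(y+(z+9)))))
Step 2: at LLRL: (4+8) -> 12; overall: ((((10+b)+((4+8)*y))*(((z+8)*(8+3))+2))+(a*((3*a)*(y+(z+9))))) -> ((((10+b)+(12*y))*(((z+8)*(8+3))+2))+(a*((3*a)*(y+(z+9)))))
Step 3: at LRLR: (8+3) -> 11; overall: ((((10+b)+(12*y))*(((z+8)*(8+3))+2))+(a*((3*a)*(y+(z+9))))) -> ((((10+b)+(12*y))*(((z+8)*11)+2))+(a*((3*a)*(y+(z+9)))))
Fixed point: ((((10+b)+(12*y))*(((z+8)*11)+2))+(a*((3*a)*(y+(z+9)))))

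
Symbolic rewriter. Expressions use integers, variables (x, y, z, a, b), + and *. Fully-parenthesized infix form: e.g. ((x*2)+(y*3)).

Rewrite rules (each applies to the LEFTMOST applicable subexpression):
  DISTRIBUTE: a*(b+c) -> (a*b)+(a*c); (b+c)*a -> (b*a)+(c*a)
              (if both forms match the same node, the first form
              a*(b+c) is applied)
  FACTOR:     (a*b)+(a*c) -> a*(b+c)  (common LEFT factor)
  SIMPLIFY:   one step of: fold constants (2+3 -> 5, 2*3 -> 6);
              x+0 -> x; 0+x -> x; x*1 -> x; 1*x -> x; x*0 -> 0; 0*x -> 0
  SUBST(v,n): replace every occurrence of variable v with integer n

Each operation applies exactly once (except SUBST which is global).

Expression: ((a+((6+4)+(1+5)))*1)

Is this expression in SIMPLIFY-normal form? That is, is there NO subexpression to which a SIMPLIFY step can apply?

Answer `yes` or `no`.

Answer: no

Derivation:
Expression: ((a+((6+4)+(1+5)))*1)
Scanning for simplifiable subexpressions (pre-order)...
  at root: ((a+((6+4)+(1+5)))*1) (SIMPLIFIABLE)
  at L: (a+((6+4)+(1+5))) (not simplifiable)
  at LR: ((6+4)+(1+5)) (not simplifiable)
  at LRL: (6+4) (SIMPLIFIABLE)
  at LRR: (1+5) (SIMPLIFIABLE)
Found simplifiable subexpr at path root: ((a+((6+4)+(1+5)))*1)
One SIMPLIFY step would give: (a+((6+4)+(1+5)))
-> NOT in normal form.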